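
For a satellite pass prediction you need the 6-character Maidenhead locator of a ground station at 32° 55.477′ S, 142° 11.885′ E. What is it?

QF17cb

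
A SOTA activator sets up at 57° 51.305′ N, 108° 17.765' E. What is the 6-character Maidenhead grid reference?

Offset from 180°W / 90°S: lon 288.2961°, lat 147.8551°.
Field (20°×10°, letters A–R): lon ⌊288.2961/20⌋ = 14 → O; lat ⌊147.8551/10⌋ = 14 → O.
Square (2°×1°, digits 0–9): lon ⌊8.2961/2⌋ = 4; lat ⌊7.8551/1⌋ = 7.
Subsquare (5′×2.5′, letters a–x): lon ⌊0.2961/0.0833333⌋ = 3 → d; lat ⌊0.8551/0.0416667⌋ = 20 → u.

OO47du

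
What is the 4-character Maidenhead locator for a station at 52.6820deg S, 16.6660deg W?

ID17

Offset from 180°W / 90°S: lon 163.33°, lat 37.32°.
Field: 163.33/20 → 8 → I, 37.32/10 → 3 → D; chars ID.
Square: 3.33/2 → 1, 7.32/1 → 7; chars 17.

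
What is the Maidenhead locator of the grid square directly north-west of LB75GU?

LB75fv

Longitude subsquare g = 6; −1 → 5 = f.
Latitude subsquare u = 20; +1 → 21 = v.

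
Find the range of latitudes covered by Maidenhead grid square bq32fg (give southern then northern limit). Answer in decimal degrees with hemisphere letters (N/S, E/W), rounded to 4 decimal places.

72.2500° N, 72.2917° N

Field B=1, Q=16: +1·20° lon, +16·10° lat → SW at lon -160°, lat 70°.
Square 3, 2: +3·2° lon, +2·1° lat → SW at lon -154°, lat 72°.
Subsquare f=5, g=6: +5·0.0833333° lon, +6·0.0416667° lat → SW at lon -153.583°, lat 72.25°.
Cell spans 0.0833333° lon × 0.0416667° lat.
south 72.2500° N, north 72.2917° N.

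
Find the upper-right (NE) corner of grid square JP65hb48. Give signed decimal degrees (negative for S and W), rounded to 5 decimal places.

Field J=9, P=15: +9·20° lon, +15·10° lat → SW at lon 0°, lat 60°.
Square 6, 5: +6·2° lon, +5·1° lat → SW at lon 12°, lat 65°.
Subsquare h=7, b=1: +7·0.0833333° lon, +1·0.0416667° lat → SW at lon 12.5833°, lat 65.0417°.
Extended square 4, 8: +4·0.00833333° lon, +8·0.00416667° lat → SW at lon 12.6167°, lat 65.075°.
Cell spans 0.00833333° lon × 0.00416667° lat. NE corner is SW corner plus one full cell.
latitude 65.07917, longitude 12.62500.

65.07917, 12.62500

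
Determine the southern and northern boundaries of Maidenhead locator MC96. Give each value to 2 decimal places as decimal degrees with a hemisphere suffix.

Field M=12, C=2: +12·20° lon, +2·10° lat → SW at lon 60°, lat -70°.
Square 9, 6: +9·2° lon, +6·1° lat → SW at lon 78°, lat -64°.
Cell spans 2° lon × 1° lat.
south 64.00° S, north 63.00° S.

64.00° S, 63.00° S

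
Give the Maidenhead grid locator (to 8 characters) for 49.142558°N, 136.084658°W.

CN19wd94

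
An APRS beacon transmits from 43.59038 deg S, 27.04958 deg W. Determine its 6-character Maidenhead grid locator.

Add 180° to longitude and 90° to latitude: 152.9504, 46.4096.
Field: lon ⌊152.9504/20⌋ = 7 → H; lat ⌊46.4096/10⌋ = 4 → E.
Square: lon ⌊12.9504/2⌋ = 6; lat ⌊6.4096/1⌋ = 6.
Subsquare: lon ⌊0.9504/0.0833333⌋ = 11 → l; lat ⌊0.4096/0.0416667⌋ = 9 → j.

HE66lj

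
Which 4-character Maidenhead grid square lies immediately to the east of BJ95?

Longitude square 9; +1 → 10, wraps to 0, carry into field.
Longitude field B = 1; +1 → 2 = C.
The latitude characters are unchanged.

CJ05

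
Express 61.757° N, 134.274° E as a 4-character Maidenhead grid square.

PP71

Shift to the Maidenhead origin (180°W, 90°S): lon 314.27, lat 151.76.
Field: 314.27/20 → 15 → P, 151.76/10 → 15 → P; chars PP.
Square: 14.27/2 → 7, 1.76/1 → 1; chars 71.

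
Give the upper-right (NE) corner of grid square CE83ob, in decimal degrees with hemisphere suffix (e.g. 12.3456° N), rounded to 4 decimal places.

Field C=2, E=4: +2·20° lon, +4·10° lat → SW at lon -140°, lat -50°.
Square 8, 3: +8·2° lon, +3·1° lat → SW at lon -124°, lat -47°.
Subsquare o=14, b=1: +14·0.0833333° lon, +1·0.0416667° lat → SW at lon -122.833°, lat -46.9583°.
Cell spans 0.0833333° lon × 0.0416667° lat. NE corner is SW corner plus one full cell.
latitude 46.9167° S, longitude 122.7500° W.

46.9167° S, 122.7500° W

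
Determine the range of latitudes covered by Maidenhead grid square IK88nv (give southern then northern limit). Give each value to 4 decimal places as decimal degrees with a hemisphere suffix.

18.8750° N, 18.9167° N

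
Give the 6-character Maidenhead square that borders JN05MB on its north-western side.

Longitude subsquare m = 12; −1 → 11 = l.
Latitude subsquare b = 1; +1 → 2 = c.

JN05lc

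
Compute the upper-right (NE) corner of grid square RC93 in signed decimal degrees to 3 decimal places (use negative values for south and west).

-66.000, 180.000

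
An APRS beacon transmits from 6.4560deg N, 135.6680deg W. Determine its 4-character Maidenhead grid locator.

CJ26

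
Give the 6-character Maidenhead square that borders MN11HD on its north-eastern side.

Longitude subsquare h = 7; +1 → 8 = i.
Latitude subsquare d = 3; +1 → 4 = e.

MN11ie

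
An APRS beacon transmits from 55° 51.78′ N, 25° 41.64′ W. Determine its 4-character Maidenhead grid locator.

Offset from 180°W / 90°S: lon 154.31°, lat 145.86°.
Field: lon ⌊154.31/20⌋ = 7 → H; lat ⌊145.86/10⌋ = 14 → O.
Square: lon ⌊14.31/2⌋ = 7; lat ⌊5.86/1⌋ = 5.

HO75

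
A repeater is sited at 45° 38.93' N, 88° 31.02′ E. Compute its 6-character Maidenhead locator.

NN45gp

Offset from 180°W / 90°S: lon 268.5170°, lat 135.6488°.
Field: lon ⌊268.5170/20⌋ = 13 → N; lat ⌊135.6488/10⌋ = 13 → N.
Square: lon ⌊8.5170/2⌋ = 4; lat ⌊5.6488/1⌋ = 5.
Subsquare: lon ⌊0.5170/0.0833333⌋ = 6 → g; lat ⌊0.6488/0.0416667⌋ = 15 → p.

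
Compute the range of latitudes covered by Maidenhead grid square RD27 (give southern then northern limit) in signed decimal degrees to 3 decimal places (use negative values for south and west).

-53.000, -52.000

Field R=17, D=3: +17·20° lon, +3·10° lat → SW at lon 160°, lat -60°.
Square 2, 7: +2·2° lon, +7·1° lat → SW at lon 164°, lat -53°.
Cell spans 2° lon × 1° lat.
south -53.000, north -52.000.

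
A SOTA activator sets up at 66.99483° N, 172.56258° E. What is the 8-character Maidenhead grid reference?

RP66gx78

Offset from 180°W / 90°S: lon 352.56258°, lat 156.99483°.
Field (20°×10°, letters A–R): lon ⌊352.56258/20⌋ = 17 → R; lat ⌊156.99483/10⌋ = 15 → P.
Square (2°×1°, digits 0–9): lon ⌊12.56258/2⌋ = 6; lat ⌊6.99483/1⌋ = 6.
Subsquare (5′×2.5′, letters a–x): lon ⌊0.56258/0.0833333⌋ = 6 → g; lat ⌊0.99483/0.0416667⌋ = 23 → x.
Extended square (30″×15″, digits 0–9): lon ⌊0.06258/0.00833333⌋ = 7; lat ⌊0.03650/0.00416667⌋ = 8.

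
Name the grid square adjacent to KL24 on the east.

KL34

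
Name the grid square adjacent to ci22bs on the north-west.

Longitude subsquare b = 1; −1 → 0 = a.
Latitude subsquare s = 18; +1 → 19 = t.

CI22at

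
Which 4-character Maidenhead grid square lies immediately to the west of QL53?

Longitude square 5; −1 → 4.
The latitude characters are unchanged.

QL43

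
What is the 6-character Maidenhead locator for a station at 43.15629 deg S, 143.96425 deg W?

Add 180° to longitude and 90° to latitude: 36.0358, 46.8437.
Field: 36.0358/20 → 1 → B, 46.8437/10 → 4 → E; chars BE.
Square: 16.0358/2 → 8, 6.8437/1 → 6; chars 86.
Subsquare: 0.0358/0.0833333 → 0 → a, 0.8437/0.0416667 → 20 → u; chars au.

BE86au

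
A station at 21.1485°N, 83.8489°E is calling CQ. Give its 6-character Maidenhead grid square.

Offset from 180°W / 90°S: lon 263.8489°, lat 111.1485°.
Field: 263.8489/20 → 13 → N, 111.1485/10 → 11 → L; chars NL.
Square: 3.8489/2 → 1, 1.1485/1 → 1; chars 11.
Subsquare: 1.8489/0.0833333 → 22 → w, 0.1485/0.0416667 → 3 → d; chars wd.

NL11wd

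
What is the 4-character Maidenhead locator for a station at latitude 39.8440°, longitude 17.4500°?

JM89

Add 180° to longitude and 90° to latitude: 197.45, 129.84.
Field (20°×10°, letters A–R): lon ⌊197.45/20⌋ = 9 → J; lat ⌊129.84/10⌋ = 12 → M.
Square (2°×1°, digits 0–9): lon ⌊17.45/2⌋ = 8; lat ⌊9.84/1⌋ = 9.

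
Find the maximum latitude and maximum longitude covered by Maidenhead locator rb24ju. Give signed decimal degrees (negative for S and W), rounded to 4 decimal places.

Field R=17, B=1: +17·20° lon, +1·10° lat → SW at lon 160°, lat -80°.
Square 2, 4: +2·2° lon, +4·1° lat → SW at lon 164°, lat -76°.
Subsquare j=9, u=20: +9·0.0833333° lon, +20·0.0416667° lat → SW at lon 164.75°, lat -75.1667°.
Cell spans 0.0833333° lon × 0.0416667° lat. NE corner is SW corner plus one full cell.
latitude -75.1250, longitude 164.8333.

-75.1250, 164.8333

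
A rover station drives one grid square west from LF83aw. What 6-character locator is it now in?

Longitude subsquare a = 0; −1 → -1, wraps to 23 = x, carry into square.
Longitude square 8; −1 → 7.
The latitude characters are unchanged.

LF73xw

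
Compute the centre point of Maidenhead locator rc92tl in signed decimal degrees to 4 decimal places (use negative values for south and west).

-67.5208, 179.6250

Field R=17, C=2: +17·20° lon, +2·10° lat → SW at lon 160°, lat -70°.
Square 9, 2: +9·2° lon, +2·1° lat → SW at lon 178°, lat -68°.
Subsquare t=19, l=11: +19·0.0833333° lon, +11·0.0416667° lat → SW at lon 179.583°, lat -67.5417°.
Cell spans 0.0833333° lon × 0.0416667° lat. Centre is SW corner plus half of each.
latitude -67.5208, longitude 179.6250.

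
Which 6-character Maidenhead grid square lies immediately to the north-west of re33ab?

RE23xc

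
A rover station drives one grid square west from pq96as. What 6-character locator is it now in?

PQ86xs

Longitude subsquare a = 0; −1 → -1, wraps to 23 = x, carry into square.
Longitude square 9; −1 → 8.
The latitude characters are unchanged.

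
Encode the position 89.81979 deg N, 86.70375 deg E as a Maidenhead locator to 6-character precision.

NR39it

Add 180° to longitude and 90° to latitude: 266.7038, 179.8198.
Field (20°×10°, letters A–R): 266.7038/20 → 13 → N, 179.8198/10 → 17 → R; chars NR.
Square (2°×1°, digits 0–9): 6.7038/2 → 3, 9.8198/1 → 9; chars 39.
Subsquare (5′×2.5′, letters a–x): 0.7038/0.0833333 → 8 → i, 0.8198/0.0416667 → 19 → t; chars it.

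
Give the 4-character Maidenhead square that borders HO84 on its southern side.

HO83

Latitude square 4; −1 → 3.
The longitude characters are unchanged.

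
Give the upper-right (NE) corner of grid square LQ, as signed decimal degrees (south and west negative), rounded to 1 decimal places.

80.0, 60.0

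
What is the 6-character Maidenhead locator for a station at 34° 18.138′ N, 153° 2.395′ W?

Shift to the Maidenhead origin (180°W, 90°S): lon 26.9601, lat 124.3023.
Field (20°×10°, letters A–R): lon ⌊26.9601/20⌋ = 1 → B; lat ⌊124.3023/10⌋ = 12 → M.
Square (2°×1°, digits 0–9): lon ⌊6.9601/2⌋ = 3; lat ⌊4.3023/1⌋ = 4.
Subsquare (5′×2.5′, letters a–x): lon ⌊0.9601/0.0833333⌋ = 11 → l; lat ⌊0.3023/0.0416667⌋ = 7 → h.

BM34lh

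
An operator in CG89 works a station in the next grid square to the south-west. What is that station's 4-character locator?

Longitude square 8; −1 → 7.
Latitude square 9; −1 → 8.

CG78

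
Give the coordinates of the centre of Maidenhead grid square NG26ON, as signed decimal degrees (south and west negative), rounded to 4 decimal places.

-23.4375, 85.2083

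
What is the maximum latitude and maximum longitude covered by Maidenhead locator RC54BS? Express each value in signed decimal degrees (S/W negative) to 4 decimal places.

Field R=17, C=2: +17·20° lon, +2·10° lat → SW at lon 160°, lat -70°.
Square 5, 4: +5·2° lon, +4·1° lat → SW at lon 170°, lat -66°.
Subsquare b=1, s=18: +1·0.0833333° lon, +18·0.0416667° lat → SW at lon 170.083°, lat -65.25°.
Cell spans 0.0833333° lon × 0.0416667° lat. NE corner is SW corner plus one full cell.
latitude -65.2083, longitude 170.1667.

-65.2083, 170.1667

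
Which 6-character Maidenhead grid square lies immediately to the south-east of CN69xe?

Longitude subsquare x = 23; +1 → 24, wraps to 0 = a, carry into square.
Longitude square 6; +1 → 7.
Latitude subsquare e = 4; −1 → 3 = d.

CN79ad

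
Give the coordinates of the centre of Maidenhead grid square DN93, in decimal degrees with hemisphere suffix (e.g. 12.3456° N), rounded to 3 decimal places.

Field D=3, N=13: +3·20° lon, +13·10° lat → SW at lon -120°, lat 40°.
Square 9, 3: +9·2° lon, +3·1° lat → SW at lon -102°, lat 43°.
Cell spans 2° lon × 1° lat. Centre is SW corner plus half of each.
latitude 43.500° N, longitude 101.000° W.

43.500° N, 101.000° W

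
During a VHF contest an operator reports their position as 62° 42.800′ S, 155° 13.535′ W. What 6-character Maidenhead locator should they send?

Offset from 180°W / 90°S: lon 24.7744°, lat 27.2867°.
Field: 24.7744/20 → 1 → B, 27.2867/10 → 2 → C; chars BC.
Square: 4.7744/2 → 2, 7.2867/1 → 7; chars 27.
Subsquare: 0.7744/0.0833333 → 9 → j, 0.2867/0.0416667 → 6 → g; chars jg.

BC27jg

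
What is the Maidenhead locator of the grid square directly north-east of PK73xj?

Longitude subsquare x = 23; +1 → 24, wraps to 0 = a, carry into square.
Longitude square 7; +1 → 8.
Latitude subsquare j = 9; +1 → 10 = k.

PK83ak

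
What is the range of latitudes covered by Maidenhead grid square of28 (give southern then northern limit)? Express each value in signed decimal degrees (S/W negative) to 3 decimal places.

-32.000, -31.000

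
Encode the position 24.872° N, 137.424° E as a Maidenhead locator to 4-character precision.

Shift to the Maidenhead origin (180°W, 90°S): lon 317.42, lat 114.87.
Field (20°×10°, letters A–R): lon ⌊317.42/20⌋ = 15 → P; lat ⌊114.87/10⌋ = 11 → L.
Square (2°×1°, digits 0–9): lon ⌊17.42/2⌋ = 8; lat ⌊4.87/1⌋ = 4.

PL84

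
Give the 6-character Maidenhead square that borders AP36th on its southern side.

AP36tg

Latitude subsquare h = 7; −1 → 6 = g.
The longitude characters are unchanged.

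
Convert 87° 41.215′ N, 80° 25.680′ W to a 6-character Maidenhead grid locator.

ER97sq

Offset from 180°W / 90°S: lon 99.5720°, lat 177.6869°.
Field (20°×10°, letters A–R): 99.5720/20 → 4 → E, 177.6869/10 → 17 → R; chars ER.
Square (2°×1°, digits 0–9): 19.5720/2 → 9, 7.6869/1 → 7; chars 97.
Subsquare (5′×2.5′, letters a–x): 1.5720/0.0833333 → 18 → s, 0.6869/0.0416667 → 16 → q; chars sq.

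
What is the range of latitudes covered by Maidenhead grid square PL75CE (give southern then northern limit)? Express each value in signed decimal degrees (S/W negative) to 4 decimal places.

25.1667, 25.2083

Field P=15, L=11: +15·20° lon, +11·10° lat → SW at lon 120°, lat 20°.
Square 7, 5: +7·2° lon, +5·1° lat → SW at lon 134°, lat 25°.
Subsquare c=2, e=4: +2·0.0833333° lon, +4·0.0416667° lat → SW at lon 134.167°, lat 25.1667°.
Cell spans 0.0833333° lon × 0.0416667° lat.
south 25.1667, north 25.2083.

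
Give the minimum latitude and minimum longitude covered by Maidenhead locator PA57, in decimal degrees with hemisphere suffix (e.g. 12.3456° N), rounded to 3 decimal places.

Field P=15, A=0: +15·20° lon, +0·10° lat → SW at lon 120°, lat -90°.
Square 5, 7: +5·2° lon, +7·1° lat → SW at lon 130°, lat -83°.
latitude 83.000° S, longitude 130.000° E.

83.000° S, 130.000° E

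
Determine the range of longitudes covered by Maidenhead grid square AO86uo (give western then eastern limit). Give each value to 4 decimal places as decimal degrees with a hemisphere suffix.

162.3333° W, 162.2500° W

Field A=0, O=14: +0·20° lon, +14·10° lat → SW at lon -180°, lat 50°.
Square 8, 6: +8·2° lon, +6·1° lat → SW at lon -164°, lat 56°.
Subsquare u=20, o=14: +20·0.0833333° lon, +14·0.0416667° lat → SW at lon -162.333°, lat 56.5833°.
Cell spans 0.0833333° lon × 0.0416667° lat.
west 162.3333° W, east 162.2500° W.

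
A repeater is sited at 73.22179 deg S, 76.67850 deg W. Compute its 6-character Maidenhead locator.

FB16ps

Add 180° to longitude and 90° to latitude: 103.3215, 16.7782.
Field (20°×10°, letters A–R): lon ⌊103.3215/20⌋ = 5 → F; lat ⌊16.7782/10⌋ = 1 → B.
Square (2°×1°, digits 0–9): lon ⌊3.3215/2⌋ = 1; lat ⌊6.7782/1⌋ = 6.
Subsquare (5′×2.5′, letters a–x): lon ⌊1.3215/0.0833333⌋ = 15 → p; lat ⌊0.7782/0.0416667⌋ = 18 → s.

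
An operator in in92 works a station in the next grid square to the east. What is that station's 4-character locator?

Longitude square 9; +1 → 10, wraps to 0, carry into field.
Longitude field I = 8; +1 → 9 = J.
The latitude characters are unchanged.

JN02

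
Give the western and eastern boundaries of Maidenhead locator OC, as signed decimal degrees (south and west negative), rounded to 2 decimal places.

Field O=14, C=2: +14·20° lon, +2·10° lat → SW at lon 100°, lat -70°.
Cell spans 20° lon × 10° lat.
west 100.00, east 120.00.

100.00, 120.00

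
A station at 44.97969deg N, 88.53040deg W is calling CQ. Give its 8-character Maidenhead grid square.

Add 180° to longitude and 90° to latitude: 91.46960, 134.97969.
Field: lon ⌊91.46960/20⌋ = 4 → E; lat ⌊134.97969/10⌋ = 13 → N.
Square: lon ⌊11.46960/2⌋ = 5; lat ⌊4.97969/1⌋ = 4.
Subsquare: lon ⌊1.46960/0.0833333⌋ = 17 → r; lat ⌊0.97969/0.0416667⌋ = 23 → x.
Extended square: lon ⌊0.05293/0.00833333⌋ = 6; lat ⌊0.02136/0.00416667⌋ = 5.

EN54rx65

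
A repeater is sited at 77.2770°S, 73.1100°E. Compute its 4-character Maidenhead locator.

MB62

Shift to the Maidenhead origin (180°W, 90°S): lon 253.11, lat 12.72.
Field (20°×10°, letters A–R): lon ⌊253.11/20⌋ = 12 → M; lat ⌊12.72/10⌋ = 1 → B.
Square (2°×1°, digits 0–9): lon ⌊13.11/2⌋ = 6; lat ⌊2.72/1⌋ = 2.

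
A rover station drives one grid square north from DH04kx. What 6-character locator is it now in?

Latitude subsquare x = 23; +1 → 24, wraps to 0 = a, carry into square.
Latitude square 4; +1 → 5.
The longitude characters are unchanged.

DH05ka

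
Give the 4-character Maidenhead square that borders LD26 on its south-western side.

Longitude square 2; −1 → 1.
Latitude square 6; −1 → 5.

LD15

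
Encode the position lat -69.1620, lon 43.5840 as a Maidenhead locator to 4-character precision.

LC10

Shift to the Maidenhead origin (180°W, 90°S): lon 223.58, lat 20.84.
Field (20°×10°, letters A–R): lon ⌊223.58/20⌋ = 11 → L; lat ⌊20.84/10⌋ = 2 → C.
Square (2°×1°, digits 0–9): lon ⌊3.58/2⌋ = 1; lat ⌊0.84/1⌋ = 0.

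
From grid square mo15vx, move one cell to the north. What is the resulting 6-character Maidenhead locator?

Latitude subsquare x = 23; +1 → 24, wraps to 0 = a, carry into square.
Latitude square 5; +1 → 6.
The longitude characters are unchanged.

MO16va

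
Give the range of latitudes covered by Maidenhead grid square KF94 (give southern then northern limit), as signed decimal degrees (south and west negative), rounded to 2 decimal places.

-36.00, -35.00

Field K=10, F=5: +10·20° lon, +5·10° lat → SW at lon 20°, lat -40°.
Square 9, 4: +9·2° lon, +4·1° lat → SW at lon 38°, lat -36°.
Cell spans 2° lon × 1° lat.
south -36.00, north -35.00.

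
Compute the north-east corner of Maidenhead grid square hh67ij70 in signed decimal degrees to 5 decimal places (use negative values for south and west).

Field H=7, H=7: +7·20° lon, +7·10° lat → SW at lon -40°, lat -20°.
Square 6, 7: +6·2° lon, +7·1° lat → SW at lon -28°, lat -13°.
Subsquare i=8, j=9: +8·0.0833333° lon, +9·0.0416667° lat → SW at lon -27.3333°, lat -12.625°.
Extended square 7, 0: +7·0.00833333° lon, +0·0.00416667° lat → SW at lon -27.275°, lat -12.625°.
Cell spans 0.00833333° lon × 0.00416667° lat. NE corner is SW corner plus one full cell.
latitude -12.62083, longitude -27.26667.

-12.62083, -27.26667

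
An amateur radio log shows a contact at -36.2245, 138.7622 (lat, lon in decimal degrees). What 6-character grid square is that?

Add 180° to longitude and 90° to latitude: 318.7622, 53.7755.
Field (20°×10°, letters A–R): lon ⌊318.7622/20⌋ = 15 → P; lat ⌊53.7755/10⌋ = 5 → F.
Square (2°×1°, digits 0–9): lon ⌊18.7622/2⌋ = 9; lat ⌊3.7755/1⌋ = 3.
Subsquare (5′×2.5′, letters a–x): lon ⌊0.7622/0.0833333⌋ = 9 → j; lat ⌊0.7755/0.0416667⌋ = 18 → s.

PF93js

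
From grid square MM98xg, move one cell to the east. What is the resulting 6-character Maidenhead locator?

NM08ag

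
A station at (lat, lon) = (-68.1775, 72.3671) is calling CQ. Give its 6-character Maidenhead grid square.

MC61et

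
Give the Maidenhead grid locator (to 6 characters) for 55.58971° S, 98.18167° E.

ND94cj

Add 180° to longitude and 90° to latitude: 278.1817, 34.4103.
Field: 278.1817/20 → 13 → N, 34.4103/10 → 3 → D; chars ND.
Square: 18.1817/2 → 9, 4.4103/1 → 4; chars 94.
Subsquare: 0.1817/0.0833333 → 2 → c, 0.4103/0.0416667 → 9 → j; chars cj.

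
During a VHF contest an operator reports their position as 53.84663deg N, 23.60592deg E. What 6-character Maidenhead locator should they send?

KO13tu

Add 180° to longitude and 90° to latitude: 203.6059, 143.8466.
Field: 203.6059/20 → 10 → K, 143.8466/10 → 14 → O; chars KO.
Square: 3.6059/2 → 1, 3.8466/1 → 3; chars 13.
Subsquare: 1.6059/0.0833333 → 19 → t, 0.8466/0.0416667 → 20 → u; chars tu.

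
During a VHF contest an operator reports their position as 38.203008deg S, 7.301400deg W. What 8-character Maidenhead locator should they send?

Shift to the Maidenhead origin (180°W, 90°S): lon 172.69860, lat 51.79699.
Field (20°×10°, letters A–R): 172.69860/20 → 8 → I, 51.79699/10 → 5 → F; chars IF.
Square (2°×1°, digits 0–9): 12.69860/2 → 6, 1.79699/1 → 1; chars 61.
Subsquare (5′×2.5′, letters a–x): 0.69860/0.0833333 → 8 → i, 0.79699/0.0416667 → 19 → t; chars it.
Extended square (30″×15″, digits 0–9): 0.03193/0.00833333 → 3, 0.00533/0.00416667 → 1; chars 31.

IF61it31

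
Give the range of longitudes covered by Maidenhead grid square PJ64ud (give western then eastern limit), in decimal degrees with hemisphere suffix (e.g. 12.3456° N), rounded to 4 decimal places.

133.6667° E, 133.7500° E

Field P=15, J=9: +15·20° lon, +9·10° lat → SW at lon 120°, lat 0°.
Square 6, 4: +6·2° lon, +4·1° lat → SW at lon 132°, lat 4°.
Subsquare u=20, d=3: +20·0.0833333° lon, +3·0.0416667° lat → SW at lon 133.667°, lat 4.125°.
Cell spans 0.0833333° lon × 0.0416667° lat.
west 133.6667° E, east 133.7500° E.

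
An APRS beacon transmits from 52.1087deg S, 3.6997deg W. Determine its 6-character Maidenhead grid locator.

ID87dv

Add 180° to longitude and 90° to latitude: 176.3003, 37.8913.
Field: 176.3003/20 → 8 → I, 37.8913/10 → 3 → D; chars ID.
Square: 16.3003/2 → 8, 7.8913/1 → 7; chars 87.
Subsquare: 0.3003/0.0833333 → 3 → d, 0.8913/0.0416667 → 21 → v; chars dv.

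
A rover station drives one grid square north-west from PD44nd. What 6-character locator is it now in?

PD44me

Longitude subsquare n = 13; −1 → 12 = m.
Latitude subsquare d = 3; +1 → 4 = e.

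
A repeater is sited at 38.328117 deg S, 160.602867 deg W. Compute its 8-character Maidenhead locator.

AF91qq71

Offset from 180°W / 90°S: lon 19.39713°, lat 51.67188°.
Field: 19.39713/20 → 0 → A, 51.67188/10 → 5 → F; chars AF.
Square: 19.39713/2 → 9, 1.67188/1 → 1; chars 91.
Subsquare: 1.39713/0.0833333 → 16 → q, 0.67188/0.0416667 → 16 → q; chars qq.
Extended square: 0.06380/0.00833333 → 7, 0.00522/0.00416667 → 1; chars 71.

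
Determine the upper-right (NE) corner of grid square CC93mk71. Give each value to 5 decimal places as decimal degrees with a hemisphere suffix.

Field C=2, C=2: +2·20° lon, +2·10° lat → SW at lon -140°, lat -70°.
Square 9, 3: +9·2° lon, +3·1° lat → SW at lon -122°, lat -67°.
Subsquare m=12, k=10: +12·0.0833333° lon, +10·0.0416667° lat → SW at lon -121°, lat -66.5833°.
Extended square 7, 1: +7·0.00833333° lon, +1·0.00416667° lat → SW at lon -120.942°, lat -66.5792°.
Cell spans 0.00833333° lon × 0.00416667° lat. NE corner is SW corner plus one full cell.
latitude 66.57500° S, longitude 120.93333° W.

66.57500° S, 120.93333° W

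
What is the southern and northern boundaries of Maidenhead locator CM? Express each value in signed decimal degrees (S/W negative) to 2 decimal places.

Field C=2, M=12: +2·20° lon, +12·10° lat → SW at lon -140°, lat 30°.
Cell spans 20° lon × 10° lat.
south 30.00, north 40.00.

30.00, 40.00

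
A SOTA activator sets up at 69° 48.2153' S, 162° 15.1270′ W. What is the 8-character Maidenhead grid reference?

Add 180° to longitude and 90° to latitude: 17.74788, 20.19641.
Field: 17.74788/20 → 0 → A, 20.19641/10 → 2 → C; chars AC.
Square: 17.74788/2 → 8, 0.19641/1 → 0; chars 80.
Subsquare: 1.74788/0.0833333 → 20 → u, 0.19641/0.0416667 → 4 → e; chars ue.
Extended square: 0.08122/0.00833333 → 9, 0.02974/0.00416667 → 7; chars 97.

AC80ue97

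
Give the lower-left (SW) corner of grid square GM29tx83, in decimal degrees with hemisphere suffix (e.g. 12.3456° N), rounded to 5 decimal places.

39.97083° N, 54.35000° W

Field G=6, M=12: +6·20° lon, +12·10° lat → SW at lon -60°, lat 30°.
Square 2, 9: +2·2° lon, +9·1° lat → SW at lon -56°, lat 39°.
Subsquare t=19, x=23: +19·0.0833333° lon, +23·0.0416667° lat → SW at lon -54.4167°, lat 39.9583°.
Extended square 8, 3: +8·0.00833333° lon, +3·0.00416667° lat → SW at lon -54.35°, lat 39.9708°.
latitude 39.97083° N, longitude 54.35000° W.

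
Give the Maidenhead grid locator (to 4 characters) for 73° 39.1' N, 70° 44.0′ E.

MQ53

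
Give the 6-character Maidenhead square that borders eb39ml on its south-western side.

Longitude subsquare m = 12; −1 → 11 = l.
Latitude subsquare l = 11; −1 → 10 = k.

EB39lk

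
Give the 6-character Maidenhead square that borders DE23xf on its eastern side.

DE33af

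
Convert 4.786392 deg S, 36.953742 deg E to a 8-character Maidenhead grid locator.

KI85lf41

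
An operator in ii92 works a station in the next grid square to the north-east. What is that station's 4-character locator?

JI03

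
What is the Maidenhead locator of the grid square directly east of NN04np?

NN04op

Longitude subsquare n = 13; +1 → 14 = o.
The latitude characters are unchanged.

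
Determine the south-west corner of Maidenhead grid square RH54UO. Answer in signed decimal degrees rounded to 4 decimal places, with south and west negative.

Field R=17, H=7: +17·20° lon, +7·10° lat → SW at lon 160°, lat -20°.
Square 5, 4: +5·2° lon, +4·1° lat → SW at lon 170°, lat -16°.
Subsquare u=20, o=14: +20·0.0833333° lon, +14·0.0416667° lat → SW at lon 171.667°, lat -15.4167°.
latitude -15.4167, longitude 171.6667.

-15.4167, 171.6667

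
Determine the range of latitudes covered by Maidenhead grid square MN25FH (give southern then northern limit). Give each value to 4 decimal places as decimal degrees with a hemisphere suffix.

45.2917° N, 45.3333° N

Field M=12, N=13: +12·20° lon, +13·10° lat → SW at lon 60°, lat 40°.
Square 2, 5: +2·2° lon, +5·1° lat → SW at lon 64°, lat 45°.
Subsquare f=5, h=7: +5·0.0833333° lon, +7·0.0416667° lat → SW at lon 64.4167°, lat 45.2917°.
Cell spans 0.0833333° lon × 0.0416667° lat.
south 45.2917° N, north 45.3333° N.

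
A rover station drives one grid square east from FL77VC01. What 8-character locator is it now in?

FL77vc11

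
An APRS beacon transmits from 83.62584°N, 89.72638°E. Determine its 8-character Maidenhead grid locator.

Shift to the Maidenhead origin (180°W, 90°S): lon 269.72638, lat 173.62584.
Field (20°×10°, letters A–R): lon ⌊269.72638/20⌋ = 13 → N; lat ⌊173.62584/10⌋ = 17 → R.
Square (2°×1°, digits 0–9): lon ⌊9.72638/2⌋ = 4; lat ⌊3.62584/1⌋ = 3.
Subsquare (5′×2.5′, letters a–x): lon ⌊1.72638/0.0833333⌋ = 20 → u; lat ⌊0.62584/0.0416667⌋ = 15 → p.
Extended square (30″×15″, digits 0–9): lon ⌊0.05971/0.00833333⌋ = 7; lat ⌊0.00084/0.00416667⌋ = 0.

NR43up70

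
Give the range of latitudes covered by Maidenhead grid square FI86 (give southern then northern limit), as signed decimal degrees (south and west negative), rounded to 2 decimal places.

Field F=5, I=8: +5·20° lon, +8·10° lat → SW at lon -80°, lat -10°.
Square 8, 6: +8·2° lon, +6·1° lat → SW at lon -64°, lat -4°.
Cell spans 2° lon × 1° lat.
south -4.00, north -3.00.

-4.00, -3.00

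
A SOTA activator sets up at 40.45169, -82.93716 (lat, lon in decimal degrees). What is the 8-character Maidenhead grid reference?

EN80mk78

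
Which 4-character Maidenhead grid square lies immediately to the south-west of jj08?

Longitude square 0; −1 → -1, wraps to 9, carry into field.
Longitude field J = 9; −1 → 8 = I.
Latitude square 8; −1 → 7.

IJ97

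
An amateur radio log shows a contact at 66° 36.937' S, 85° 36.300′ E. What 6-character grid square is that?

Offset from 180°W / 90°S: lon 265.6050°, lat 23.3844°.
Field: 265.6050/20 → 13 → N, 23.3844/10 → 2 → C; chars NC.
Square: 5.6050/2 → 2, 3.3844/1 → 3; chars 23.
Subsquare: 1.6050/0.0833333 → 19 → t, 0.3844/0.0416667 → 9 → j; chars tj.

NC23tj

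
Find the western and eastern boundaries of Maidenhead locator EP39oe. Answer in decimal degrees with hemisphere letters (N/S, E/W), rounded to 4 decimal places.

Field E=4, P=15: +4·20° lon, +15·10° lat → SW at lon -100°, lat 60°.
Square 3, 9: +3·2° lon, +9·1° lat → SW at lon -94°, lat 69°.
Subsquare o=14, e=4: +14·0.0833333° lon, +4·0.0416667° lat → SW at lon -92.8333°, lat 69.1667°.
Cell spans 0.0833333° lon × 0.0416667° lat.
west 92.8333° W, east 92.7500° W.

92.8333° W, 92.7500° W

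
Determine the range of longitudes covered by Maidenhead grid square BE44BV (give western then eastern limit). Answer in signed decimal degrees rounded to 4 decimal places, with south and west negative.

Field B=1, E=4: +1·20° lon, +4·10° lat → SW at lon -160°, lat -50°.
Square 4, 4: +4·2° lon, +4·1° lat → SW at lon -152°, lat -46°.
Subsquare b=1, v=21: +1·0.0833333° lon, +21·0.0416667° lat → SW at lon -151.917°, lat -45.125°.
Cell spans 0.0833333° lon × 0.0416667° lat.
west -151.9167, east -151.8333.

-151.9167, -151.8333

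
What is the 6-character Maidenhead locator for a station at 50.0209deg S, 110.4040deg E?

OD59ex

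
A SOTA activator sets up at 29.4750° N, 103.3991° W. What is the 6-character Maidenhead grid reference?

DL89hl

Add 180° to longitude and 90° to latitude: 76.6009, 119.4750.
Field: lon ⌊76.6009/20⌋ = 3 → D; lat ⌊119.4750/10⌋ = 11 → L.
Square: lon ⌊16.6009/2⌋ = 8; lat ⌊9.4750/1⌋ = 9.
Subsquare: lon ⌊0.6009/0.0833333⌋ = 7 → h; lat ⌊0.4750/0.0416667⌋ = 11 → l.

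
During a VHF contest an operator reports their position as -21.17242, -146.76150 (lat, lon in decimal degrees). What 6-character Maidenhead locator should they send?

BG68ot

Add 180° to longitude and 90° to latitude: 33.2385, 68.8276.
Field: 33.2385/20 → 1 → B, 68.8276/10 → 6 → G; chars BG.
Square: 13.2385/2 → 6, 8.8276/1 → 8; chars 68.
Subsquare: 1.2385/0.0833333 → 14 → o, 0.8276/0.0416667 → 19 → t; chars ot.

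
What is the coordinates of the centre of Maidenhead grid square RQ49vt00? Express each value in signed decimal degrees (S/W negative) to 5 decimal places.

79.79375, 169.75417

Field R=17, Q=16: +17·20° lon, +16·10° lat → SW at lon 160°, lat 70°.
Square 4, 9: +4·2° lon, +9·1° lat → SW at lon 168°, lat 79°.
Subsquare v=21, t=19: +21·0.0833333° lon, +19·0.0416667° lat → SW at lon 169.75°, lat 79.7917°.
Extended square 0, 0: +0·0.00833333° lon, +0·0.00416667° lat → SW at lon 169.75°, lat 79.7917°.
Cell spans 0.00833333° lon × 0.00416667° lat. Centre is SW corner plus half of each.
latitude 79.79375, longitude 169.75417.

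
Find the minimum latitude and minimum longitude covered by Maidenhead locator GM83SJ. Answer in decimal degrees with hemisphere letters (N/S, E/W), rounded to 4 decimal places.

33.3750° N, 42.5000° W

Field G=6, M=12: +6·20° lon, +12·10° lat → SW at lon -60°, lat 30°.
Square 8, 3: +8·2° lon, +3·1° lat → SW at lon -44°, lat 33°.
Subsquare s=18, j=9: +18·0.0833333° lon, +9·0.0416667° lat → SW at lon -42.5°, lat 33.375°.
latitude 33.3750° N, longitude 42.5000° W.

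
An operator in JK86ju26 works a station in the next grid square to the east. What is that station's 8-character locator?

Longitude extended square 2; +1 → 3.
The latitude characters are unchanged.

JK86ju36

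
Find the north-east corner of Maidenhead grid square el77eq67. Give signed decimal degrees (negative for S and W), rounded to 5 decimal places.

Field E=4, L=11: +4·20° lon, +11·10° lat → SW at lon -100°, lat 20°.
Square 7, 7: +7·2° lon, +7·1° lat → SW at lon -86°, lat 27°.
Subsquare e=4, q=16: +4·0.0833333° lon, +16·0.0416667° lat → SW at lon -85.6667°, lat 27.6667°.
Extended square 6, 7: +6·0.00833333° lon, +7·0.00416667° lat → SW at lon -85.6167°, lat 27.6958°.
Cell spans 0.00833333° lon × 0.00416667° lat. NE corner is SW corner plus one full cell.
latitude 27.70000, longitude -85.60833.

27.70000, -85.60833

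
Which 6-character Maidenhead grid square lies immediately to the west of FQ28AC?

FQ18xc

Longitude subsquare a = 0; −1 → -1, wraps to 23 = x, carry into square.
Longitude square 2; −1 → 1.
The latitude characters are unchanged.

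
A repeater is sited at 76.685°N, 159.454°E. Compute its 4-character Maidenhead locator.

QQ96

Offset from 180°W / 90°S: lon 339.45°, lat 166.69°.
Field: lon ⌊339.45/20⌋ = 16 → Q; lat ⌊166.69/10⌋ = 16 → Q.
Square: lon ⌊19.45/2⌋ = 9; lat ⌊6.69/1⌋ = 6.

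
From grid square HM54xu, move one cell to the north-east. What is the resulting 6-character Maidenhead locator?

HM64av

Longitude subsquare x = 23; +1 → 24, wraps to 0 = a, carry into square.
Longitude square 5; +1 → 6.
Latitude subsquare u = 20; +1 → 21 = v.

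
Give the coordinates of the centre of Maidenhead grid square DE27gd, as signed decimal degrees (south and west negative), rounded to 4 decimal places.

-42.8542, -115.4583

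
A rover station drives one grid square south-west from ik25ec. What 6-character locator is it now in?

IK25db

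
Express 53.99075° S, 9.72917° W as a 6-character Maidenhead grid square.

Shift to the Maidenhead origin (180°W, 90°S): lon 170.2708, lat 36.0093.
Field (20°×10°, letters A–R): 170.2708/20 → 8 → I, 36.0093/10 → 3 → D; chars ID.
Square (2°×1°, digits 0–9): 10.2708/2 → 5, 6.0093/1 → 6; chars 56.
Subsquare (5′×2.5′, letters a–x): 0.2708/0.0833333 → 3 → d, 0.0093/0.0416667 → 0 → a; chars da.

ID56da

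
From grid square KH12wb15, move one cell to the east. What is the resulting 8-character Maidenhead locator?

Longitude extended square 1; +1 → 2.
The latitude characters are unchanged.

KH12wb25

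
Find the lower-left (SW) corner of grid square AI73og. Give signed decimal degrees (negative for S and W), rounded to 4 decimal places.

-6.7500, -164.8333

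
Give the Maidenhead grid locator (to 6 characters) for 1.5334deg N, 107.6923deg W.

DJ61dm

Shift to the Maidenhead origin (180°W, 90°S): lon 72.3077, lat 91.5334.
Field: 72.3077/20 → 3 → D, 91.5334/10 → 9 → J; chars DJ.
Square: 12.3077/2 → 6, 1.5334/1 → 1; chars 61.
Subsquare: 0.3077/0.0833333 → 3 → d, 0.5334/0.0416667 → 12 → m; chars dm.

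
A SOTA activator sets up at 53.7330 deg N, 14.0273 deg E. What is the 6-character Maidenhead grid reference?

JO73ar

Offset from 180°W / 90°S: lon 194.0273°, lat 143.7330°.
Field (20°×10°, letters A–R): lon ⌊194.0273/20⌋ = 9 → J; lat ⌊143.7330/10⌋ = 14 → O.
Square (2°×1°, digits 0–9): lon ⌊14.0273/2⌋ = 7; lat ⌊3.7330/1⌋ = 3.
Subsquare (5′×2.5′, letters a–x): lon ⌊0.0273/0.0833333⌋ = 0 → a; lat ⌊0.7330/0.0416667⌋ = 17 → r.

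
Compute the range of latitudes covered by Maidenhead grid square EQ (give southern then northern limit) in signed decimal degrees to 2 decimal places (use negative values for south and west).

70.00, 80.00

Field E=4, Q=16: +4·20° lon, +16·10° lat → SW at lon -100°, lat 70°.
Cell spans 20° lon × 10° lat.
south 70.00, north 80.00.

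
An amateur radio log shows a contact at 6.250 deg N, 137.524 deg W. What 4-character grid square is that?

CJ16

Add 180° to longitude and 90° to latitude: 42.48, 96.25.
Field (20°×10°, letters A–R): 42.48/20 → 2 → C, 96.25/10 → 9 → J; chars CJ.
Square (2°×1°, digits 0–9): 2.48/2 → 1, 6.25/1 → 6; chars 16.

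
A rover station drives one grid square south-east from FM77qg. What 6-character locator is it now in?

Longitude subsquare q = 16; +1 → 17 = r.
Latitude subsquare g = 6; −1 → 5 = f.

FM77rf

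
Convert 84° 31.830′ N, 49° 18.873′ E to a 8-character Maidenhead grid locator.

LR44pm77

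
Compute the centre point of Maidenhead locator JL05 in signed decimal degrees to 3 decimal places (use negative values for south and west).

Field J=9, L=11: +9·20° lon, +11·10° lat → SW at lon 0°, lat 20°.
Square 0, 5: +0·2° lon, +5·1° lat → SW at lon 0°, lat 25°.
Cell spans 2° lon × 1° lat. Centre is SW corner plus half of each.
latitude 25.500, longitude 1.000.

25.500, 1.000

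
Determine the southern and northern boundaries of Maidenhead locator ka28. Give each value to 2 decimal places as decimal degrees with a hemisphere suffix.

Field K=10, A=0: +10·20° lon, +0·10° lat → SW at lon 20°, lat -90°.
Square 2, 8: +2·2° lon, +8·1° lat → SW at lon 24°, lat -82°.
Cell spans 2° lon × 1° lat.
south 82.00° S, north 81.00° S.

82.00° S, 81.00° S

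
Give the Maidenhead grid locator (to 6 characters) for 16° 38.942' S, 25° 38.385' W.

HH73ei

Offset from 180°W / 90°S: lon 154.3603°, lat 73.3510°.
Field (20°×10°, letters A–R): 154.3603/20 → 7 → H, 73.3510/10 → 7 → H; chars HH.
Square (2°×1°, digits 0–9): 14.3603/2 → 7, 3.3510/1 → 3; chars 73.
Subsquare (5′×2.5′, letters a–x): 0.3603/0.0833333 → 4 → e, 0.3510/0.0416667 → 8 → i; chars ei.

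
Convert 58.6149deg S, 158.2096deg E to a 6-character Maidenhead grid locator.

Shift to the Maidenhead origin (180°W, 90°S): lon 338.2096, lat 31.3851.
Field: lon ⌊338.2096/20⌋ = 16 → Q; lat ⌊31.3851/10⌋ = 3 → D.
Square: lon ⌊18.2096/2⌋ = 9; lat ⌊1.3851/1⌋ = 1.
Subsquare: lon ⌊0.2096/0.0833333⌋ = 2 → c; lat ⌊0.3851/0.0416667⌋ = 9 → j.

QD91cj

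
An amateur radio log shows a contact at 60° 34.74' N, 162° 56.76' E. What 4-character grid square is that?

Add 180° to longitude and 90° to latitude: 342.95, 150.58.
Field: lon ⌊342.95/20⌋ = 17 → R; lat ⌊150.58/10⌋ = 15 → P.
Square: lon ⌊2.95/2⌋ = 1; lat ⌊0.58/1⌋ = 0.

RP10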